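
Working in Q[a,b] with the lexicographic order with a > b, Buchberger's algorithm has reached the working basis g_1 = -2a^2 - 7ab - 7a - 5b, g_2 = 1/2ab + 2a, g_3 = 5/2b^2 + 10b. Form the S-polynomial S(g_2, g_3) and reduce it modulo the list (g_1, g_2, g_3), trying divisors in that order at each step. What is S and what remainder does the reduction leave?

lcm(LM(g_2), LM(g_3)) = ab^2.
S = (lcm/LT(g_2))·g_2 − (lcm/LT(g_3))·g_3 = 0.
Reduce S modulo (g_1, g_2, g_3) in that order:
The remainder is 0, so this S-polynomial contributes no new basis element.

S(g_2, g_3) = 0; remainder on division = 0.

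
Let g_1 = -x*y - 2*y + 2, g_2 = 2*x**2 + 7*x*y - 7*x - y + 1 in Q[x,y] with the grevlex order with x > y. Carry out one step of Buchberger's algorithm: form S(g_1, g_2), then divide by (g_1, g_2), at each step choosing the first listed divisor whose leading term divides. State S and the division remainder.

S(g_1, g_2) = -7/2*x*y**2 + 11/2*x*y + 1/2*y**2 - 2*x - 1/2*y; remainder on division = 15/2*y**2 - 2*x - 37/2*y + 11.

lcm(LM(g_1), LM(g_2)) = x**2*y.
S = (lcm/LT(g_1))·g_1 − (lcm/LT(g_2))·g_2 = -7/2*x*y**2 + 11/2*x*y + 1/2*y**2 - 2*x - 1/2*y.
Reduce S modulo (g_1, g_2) in that order:
  leading term x*y**2: subtract (7/2*y)·g_1 from -7/2*x*y**2 + 11/2*x*y + 1/2*y**2 - 2*x - 1/2*y → 11/2*x*y + 15/2*y**2 - 2*x - 15/2*y
  leading term x*y: subtract (-11/2)·g_1 from 11/2*x*y + 15/2*y**2 - 2*x - 15/2*y → 15/2*y**2 - 2*x - 37/2*y + 11
  leading term y**2: no divisor's leading term divides it; move 15/2*y**2 to the remainder.
  leading term x: no divisor's leading term divides it; move -2*x to the remainder.
  leading term y: no divisor's leading term divides it; move -37/2*y to the remainder.
  leading term 1: no divisor's leading term divides it; move 11 to the remainder.
The remainder 15/2*y**2 - 2*x - 37/2*y + 11 is nonzero, so it would be added as the next basis element.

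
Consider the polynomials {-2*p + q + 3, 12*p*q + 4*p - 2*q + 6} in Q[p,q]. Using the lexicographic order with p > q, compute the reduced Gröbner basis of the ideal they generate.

f_1 = -2*p + q + 3, LT = p.
f_2 = 12*p*q + 4*p - 2*q + 6, LT = p*q.

S(f_1,f_2): lcm = p*q. S = -1/3*p - 1/2*q**2 - 4/3*q - 1/2.
  reduce S modulo (f_1, f_2):
  remainder -1/2*q**2 - 3/2*q - 1 ≠ 0; add g_3 = -1/2*q**2 - 3/2*q - 1 to the basis.

The other S-polynomials (S(f_1,g_3), S(f_2,g_3)) all reduce to 0 modulo the current basis, so we have a Gröbner basis.
Inter-reduce: drop elements whose leading term is divisible by another's, tail-reduce, and make monic.

G = {p - 1/2*q - 3/2, q**2 + 3*q + 2}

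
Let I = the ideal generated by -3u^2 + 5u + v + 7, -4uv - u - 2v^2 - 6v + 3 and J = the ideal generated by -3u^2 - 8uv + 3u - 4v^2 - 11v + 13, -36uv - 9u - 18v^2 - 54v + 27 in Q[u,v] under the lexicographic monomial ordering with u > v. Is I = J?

Two ideals are equal iff their reduced Gröbner bases coincide (the reduced basis is unique for a fixed ordering).
Buchberger on the first generating set:
f_1 = -3u^2 + 5u + v + 7, LT = u^2.
f_2 = -4uv - u - 2v^2 - 6v + 3, LT = uv.

S(f_1,f_2): lcm = u^2v. S = -1/4u^2 - 1/2uv^2 - 19/6uv + 3/4u - 1/3v^2 - 7/3v.
  reduce S modulo (f_1, f_2):
  remainder 35/32u + 1/4v^3 + 31/16v^2 + 85/48v - 275/96 ≠ 0; add g_3 = 35/32u + 1/4v^3 + 31/16v^2 + 85/48v - 275/96 to the basis.

S(f_1,g_3): lcm = u^2. S = -8/35uv^3 - 62/35uv^2 - 34/21uv + 20/21u - 1/3v - 7/3.
  reduce S modulo (f_1, f_2, g_3):
  remainder 4/35v^4 + 32/35v^3 + 82/105v^2 - 13/7v + 1/21 ≠ 0; add g_4 = 4/35v^4 + 32/35v^3 + 82/105v^2 - 13/7v + 1/21 to the basis.

The other S-polynomials (S(f_2,g_3), S(f_1,g_4), S(f_2,g_4), S(g_3,g_4)) all reduce to 0 modulo the current basis, so we have a Gröbner basis.
Inter-reduce: drop elements whose leading term is divisible by another's, tail-reduce, and make monic.
Reduced Gröbner basis: {u + 8/35v^3 + 62/35v^2 + 34/21v - 55/21, v^4 + 8v^3 + 41/6v^2 - 65/4v + 5/12}.

Buchberger on the second generating set:
h_1 = -3u^2 - 8uv + 3u - 4v^2 - 11v + 13, LT = u^2.
h_2 = -36uv - 9u - 18v^2 - 54v + 27, LT = uv.

S(h_1,h_2): lcm = u^2v. S = -1/4u^2 + 13/6uv^2 - 5/2uv + 3/4u + 4/3v^3 + 11/3v^2 - 13/3v.
  reduce S modulo (h_1, h_2):
  remainder 35/32u + 1/4v^3 + 31/16v^2 + 85/48v - 275/96 ≠ 0; add k_3 = 35/32u + 1/4v^3 + 31/16v^2 + 85/48v - 275/96 to the basis.

S(h_1,k_3): lcm = u^2. S = -8/35uv^3 - 62/35uv^2 + 22/21uv + 34/21u + 4/3v^2 + 11/3v - 13/3.
  reduce S modulo (h_1, h_2, k_3):
  remainder 4/35v^4 + 32/35v^3 + 82/105v^2 - 13/7v + 1/21 ≠ 0; add k_4 = 4/35v^4 + 32/35v^3 + 82/105v^2 - 13/7v + 1/21 to the basis.

The other S-polynomials (S(h_2,k_3), S(h_1,k_4), S(h_2,k_4), S(k_3,k_4)) all reduce to 0 modulo the current basis, so we have a Gröbner basis.
Inter-reduce: drop elements whose leading term is divisible by another's, tail-reduce, and make monic.
Reduced Gröbner basis: {u + 8/35v^3 + 62/35v^2 + 34/21v - 55/21, v^4 + 8v^3 + 41/6v^2 - 65/4v + 5/12}.

Same reduced basis, so the two generating sets span the same ideal.

Yes, the ideals are equal.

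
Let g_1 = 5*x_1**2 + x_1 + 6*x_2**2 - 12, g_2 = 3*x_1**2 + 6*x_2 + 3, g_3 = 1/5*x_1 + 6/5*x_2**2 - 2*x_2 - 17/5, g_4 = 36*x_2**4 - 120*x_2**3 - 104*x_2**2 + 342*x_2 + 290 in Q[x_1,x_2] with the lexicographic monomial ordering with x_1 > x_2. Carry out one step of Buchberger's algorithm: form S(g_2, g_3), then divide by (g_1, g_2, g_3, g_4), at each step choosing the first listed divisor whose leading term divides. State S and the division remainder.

S(g_2, g_3) = -6*x_1*x_2**2 + 10*x_1*x_2 + 17*x_1 + 2*x_2 + 1; remainder on division = 0.

lcm(LM(g_2), LM(g_3)) = x_1**2.
S = (lcm/LT(g_2))·g_2 − (lcm/LT(g_3))·g_3 = -6*x_1*x_2**2 + 10*x_1*x_2 + 17*x_1 + 2*x_2 + 1.
Reduce S modulo (g_1, g_2, g_3, g_4) in that order:
  leading term x_1*x_2**2: subtract (-30*x_2**2)·g_3 from -6*x_1*x_2**2 + 10*x_1*x_2 + 17*x_1 + 2*x_2 + 1 → 10*x_1*x_2 + 17*x_1 + 36*x_2**4 - 60*x_2**3 - 102*x_2**2 + 2*x_2 + 1
  leading term x_1*x_2: subtract (50*x_2)·g_3 from 10*x_1*x_2 + 17*x_1 + 36*x_2**4 - 60*x_2**3 - 102*x_2**2 + 2*x_2 + 1 → 17*x_1 + 36*x_2**4 - 120*x_2**3 - 2*x_2**2 + 172*x_2 + 1
  leading term x_1: subtract (85)·g_3 from 17*x_1 + 36*x_2**4 - 120*x_2**3 - 2*x_2**2 + 172*x_2 + 1 → 36*x_2**4 - 120*x_2**3 - 104*x_2**2 + 342*x_2 + 290
  leading term x_2**4: subtract (1)·g_4 from 36*x_2**4 - 120*x_2**3 - 104*x_2**2 + 342*x_2 + 290 → 0
The remainder is 0, so this S-polynomial contributes no new basis element.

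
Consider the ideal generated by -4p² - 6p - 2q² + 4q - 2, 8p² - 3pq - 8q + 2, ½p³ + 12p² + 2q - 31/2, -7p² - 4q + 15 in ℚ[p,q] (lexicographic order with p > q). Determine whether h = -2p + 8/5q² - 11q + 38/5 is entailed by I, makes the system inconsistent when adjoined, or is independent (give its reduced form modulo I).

First compute the reduced Gröbner basis of I by Buchberger's algorithm.
f_1 = -4p² - 6p - 2q² + 4q - 2, LT = p².
f_2 = 8p² - 3pq - 8q + 2, LT = p².
f_3 = ½p³ + 12p² + 2q - 31/2, LT = p³.
f_4 = -7p² - 4q + 15, LT = p².

S(f_1,f_2): lcm = p². S = ⅜pq + 3/2p + ½q² + ¼.
  leading term pq: no divisor's leading term divides it; move ⅜pq to the remainder.
  leading term p: no divisor's leading term divides it; move 3/2p to the remainder.
  leading term q²: no divisor's leading term divides it; move ½q² to the remainder.
  leading term 1: no divisor's leading term divides it; move ¼ to the remainder.
  remainder ⅜pq + 3/2p + ½q² + ¼ ≠ 0; add k_5 = ⅜pq + 3/2p + ½q² + ¼ to the basis.

S(f_1,f_3): lcm = p³. S = -45/2p² + ½pq² - pq + ½p - 4q + 31.
  leading term p²: subtract (45/8)·f_1 from -45/2p² + ½pq² - pq + ½p - 4q + 31 → ½pq² - pq + 137/4p + 45/4q² - 53/2q + 169/4
  leading term pq²: subtract (4/3q)·k_5 from ½pq² - pq + 137/4p + 45/4q² - 53/2q + 169/4 → -3pq + 137/4p - ⅔q³ + 45/4q² - 161/6q + 169/4
  leading term pq: subtract (-8)·k_5 from -3pq + 137/4p - ⅔q³ + 45/4q² - 161/6q + 169/4 → 185/4p - ⅔q³ + 61/4q² - 161/6q + 177/4
  leading term p: no divisor's leading term divides it; move 185/4p to the remainder.
  leading term q³: no divisor's leading term divides it; move -⅔q³ to the remainder.
  leading term q²: no divisor's leading term divides it; move 61/4q² to the remainder.
  leading term q: no divisor's leading term divides it; move -161/6q to the remainder.
  leading term 1: no divisor's leading term divides it; move 177/4 to the remainder.
  remainder 185/4p - ⅔q³ + 61/4q² - 161/6q + 177/4 ≠ 0; add k_6 = 185/4p - ⅔q³ + 61/4q² - 161/6q + 177/4 to the basis.

S(f_1,f_4): lcm = p². S = 3/2p + ½q² - 11/7q + 37/14.
  leading term p: subtract (6/185)·k_6 from 3/2p + ½q² - 11/7q + 37/14 → 4/185q³ + 1/185q² - 908/1295q + 1564/1295
  leading term q³: no divisor's leading term divides it; move 4/185q³ to the remainder.
  leading term q²: no divisor's leading term divides it; move 1/185q² to the remainder.
  leading term q: no divisor's leading term divides it; move -908/1295q to the remainder.
  leading term 1: no divisor's leading term divides it; move 1564/1295 to the remainder.
  remainder 4/185q³ + 1/185q² - 908/1295q + 1564/1295 ≠ 0; add k_7 = 4/185q³ + 1/185q² - 908/1295q + 1564/1295 to the basis.

S(f_2,f_3): lcm = p³. S = -⅜p²q - 24p² - pq + ¼p - 4q + 31.
  leading term p²q: subtract (3/32q)·f_1 from -⅜p²q - 24p² - pq + ¼p - 4q + 31 → -24p² - 7/16pq + ¼p + 3/16q³ - ⅜q² - 61/16q + 31
  leading term p²: subtract (6)·f_1 from -24p² - 7/16pq + ¼p + 3/16q³ - ⅜q² - 61/16q + 31 → -7/16pq + 145/4p + 3/16q³ + 93/8q² - 445/16q + 43
  leading term pq: subtract (-7/6)·k_5 from -7/16pq + 145/4p + 3/16q³ + 93/8q² - 445/16q + 43 → 38p + 3/16q³ + 293/24q² - 445/16q + 1039/24
  leading term p: subtract (152/185)·k_6 from 38p + 3/16q³ + 293/24q² - 445/16q + 1039/24 → 6529/8880q³ - 1427/4440q² - 51199/8880q + 30791/4440
  leading term q³: subtract (6529/192)·k_7 from 6529/8880q³ - 1427/4440q² - 51199/8880q + 30791/4440 → -97/192q² + 3037/168q - 3823/112
  leading term q²: no divisor's leading term divides it; move -97/192q² to the remainder.
  leading term q: no divisor's leading term divides it; move 3037/168q to the remainder.
  leading term 1: no divisor's leading term divides it; move -3823/112 to the remainder.
  remainder -97/192q² + 3037/168q - 3823/112 ≠ 0; add k_8 = -97/192q² + 3037/168q - 3823/112 to the basis.

S(f_3,f_4): lcm = p³. S = 24p² - 4/7pq + 15/7p + 4q - 31.
  leading term p²: subtract (-6)·f_1 from 24p² - 4/7pq + 15/7p + 4q - 31 → -4/7pq - 237/7p - 12q² + 28q - 43
  leading term pq: subtract (-32/21)·k_5 from -4/7pq - 237/7p - 12q² + 28q - 43 → -221/7p - 236/21q² + 28q - 895/21
  leading term p: subtract (-884/1295)·k_6 from -221/7p - 236/21q² + 28q - 895/21 → -1768/3885q³ - 3217/3885q² + 5374/555q - 48224/3885
  leading term q³: subtract (-442/21)·k_7 from -1768/3885q³ - 3217/3885q² + 5374/555q - 48224/3885 → -5/7q² - 746/147q + 1912/147
  leading term q²: subtract (960/679)·k_8 from -5/7q² - 746/147q + 1912/147 → -436802/14259q + 873604/14259
  leading term q: no divisor's leading term divides it; move -436802/14259q to the remainder.
  leading term 1: no divisor's leading term divides it; move 873604/14259 to the remainder.
  remainder -436802/14259q + 873604/14259 ≠ 0; add k_9 = -436802/14259q + 873604/14259 to the basis.

The other S-polynomials (S(f_2,f_4), S(f_1,k_5), S(f_2,k_5), S(f_3,k_5), S(f_4,k_5), S(f_1,k_6), S(f_2,k_6), S(f_3,k_6), S(f_4,k_6), S(k_5,k_6), S(f_1,k_7), S(f_2,k_7), S(f_3,k_7), S(f_4,k_7), S(k_5,k_7), S(k_6,k_7), S(f_1,k_8), S(f_2,k_8), S(f_3,k_8), S(f_4,k_8), S(k_5,k_8), S(k_6,k_8), S(k_7,k_8), S(f_1,k_9), S(f_2,k_9), S(f_3,k_9), S(f_4,k_9), S(k_5,k_9), S(k_6,k_9), S(k_7,k_9), S(k_8,k_9)) all reduce to 0 modulo the current basis, so we have a Gröbner basis.
Inter-reduce: drop elements whose leading term is divisible by another's, tail-reduce, and make monic.
Reduced Gröbner basis: {p + 1, q - 2}.
Label its elements g_1 = p + 1, g_2 = q - 2.

Reduce h = -2p + 8/5q² - 11q + 38/5 modulo G:
  leading term p: subtract (-2)·g_1 from -2p + 8/5q² - 11q + 38/5 → 8/5q² - 11q + 48/5
  leading term q²: subtract (8/5q)·g_2 from 8/5q² - 11q + 48/5 → -39/5q + 48/5
  leading term q: subtract (-39/5)·g_2 from -39/5q + 48/5 → -6
  leading term 1: no divisor's leading term divides it; move -6 to the remainder.
  normal form = -6.
The normal form is nonzero, so h ∉ I. Since h minus its normal form lies in I, I + (h) = I + (r) where r = -6; decide whether this ideal is the whole ring.
Here r = -6 is a nonzero constant, hence a unit: 1 ∈ I + (h), the Gröbner basis of I + (h) is {1}, and the enlarged system has no common solution — adjoining h is inconsistent.

Adjoining -2p + 8/5q² - 11q + 38/5 makes the ideal the whole ring: the system is inconsistent.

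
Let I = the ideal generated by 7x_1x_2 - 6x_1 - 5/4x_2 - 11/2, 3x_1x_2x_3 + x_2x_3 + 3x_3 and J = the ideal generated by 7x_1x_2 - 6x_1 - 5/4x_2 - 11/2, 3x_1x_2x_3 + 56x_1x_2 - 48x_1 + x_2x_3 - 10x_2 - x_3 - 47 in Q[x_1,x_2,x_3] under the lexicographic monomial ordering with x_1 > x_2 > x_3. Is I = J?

For a fixed monomial order, each ideal has a unique reduced Gröbner basis; comparing bases decides equality.
Buchberger on the first generating set:
f_1 = 7x_1x_2 - 6x_1 - 5/4x_2 - 11/2, LT = x_1x_2.
f_2 = 3x_1x_2x_3 + x_2x_3 + 3x_3, LT = x_1x_2x_3.

S(f_1,f_2): lcm = x_1x_2x_3. S = -6/7x_1x_3 - 43/84x_2x_3 - 25/14x_3.
  reduce S modulo (f_1, f_2):
  remainder -6/7x_1x_3 - 43/84x_2x_3 - 25/14x_3 ≠ 0; add g_3 = -6/7x_1x_3 - 43/84x_2x_3 - 25/14x_3 to the basis.

S(f_1,g_3): lcm = x_1x_2x_3. S = -6/7x_1x_3 - 43/72x_2^2x_3 - 95/42x_2x_3 - 11/14x_3.
  reduce S modulo (f_1, f_2, g_3):
  remainder -43/72x_2^2x_3 - 7/4x_2x_3 + x_3 ≠ 0; add g_4 = -43/72x_2^2x_3 - 7/4x_2x_3 + x_3 to the basis.

The other S-polynomials (S(f_2,g_3), S(f_1,g_4), S(f_2,g_4), S(g_3,g_4)) all reduce to 0 modulo the current basis, so we have a Gröbner basis.
Inter-reduce: drop elements whose leading term is divisible by another's, tail-reduce, and make monic.
Reduced Gröbner basis: {x_1x_2 - 6/7x_1 - 5/28x_2 - 11/14, x_1x_3 + 43/72x_2x_3 + 25/12x_3, x_2^2x_3 + 126/43x_2x_3 - 72/43x_3}.

Buchberger on the second generating set:
h_1 = 7x_1x_2 - 6x_1 - 5/4x_2 - 11/2, LT = x_1x_2.
h_2 = 3x_1x_2x_3 + 56x_1x_2 - 48x_1 + x_2x_3 - 10x_2 - x_3 - 47, LT = x_1x_2x_3.

S(h_1,h_2): lcm = x_1x_2x_3. S = -56/3x_1x_2 - 6/7x_1x_3 + 16x_1 - 43/84x_2x_3 + 10/3x_2 - 19/42x_3 + 47/3.
  reduce S modulo (h_1, h_2):
  remainder -6/7x_1x_3 - 43/84x_2x_3 - 19/42x_3 + 1 ≠ 0; add k_3 = -6/7x_1x_3 - 43/84x_2x_3 - 19/42x_3 + 1 to the basis.

S(h_1,k_3): lcm = x_1x_2x_3. S = -6/7x_1x_3 - 43/72x_2^2x_3 - 89/126x_2x_3 + 7/6x_2 - 11/14x_3.
  reduce S modulo (h_1, h_2, k_3):
  remainder -43/72x_2^2x_3 - 7/36x_2x_3 + 7/6x_2 - 1/3x_3 - 1 ≠ 0; add k_4 = -43/72x_2^2x_3 - 7/36x_2x_3 + 7/6x_2 - 1/3x_3 - 1 to the basis.

The other S-polynomials (S(h_2,k_3), S(h_1,k_4), S(h_2,k_4), S(k_3,k_4)) all reduce to 0 modulo the current basis, so we have a Gröbner basis.
Inter-reduce: drop elements whose leading term is divisible by another's, tail-reduce, and make monic.
Reduced Gröbner basis: {x_1x_2 - 6/7x_1 - 5/28x_2 - 11/14, x_1x_3 + 43/72x_2x_3 + 19/36x_3 - 7/6, x_2^2x_3 + 14/43x_2x_3 - 84/43x_2 + 24/43x_3 + 72/43}.

The bases are distinct; the ideals are different.
The same test decides containment: I ⊆ J iff every generator of I reduces to 0 modulo a Gröbner basis of J.

No, the ideals differ.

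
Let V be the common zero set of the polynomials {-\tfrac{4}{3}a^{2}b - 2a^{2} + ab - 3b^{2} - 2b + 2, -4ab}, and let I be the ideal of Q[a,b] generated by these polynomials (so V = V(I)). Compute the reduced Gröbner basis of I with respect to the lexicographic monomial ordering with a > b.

f_1 = -\tfrac{4}{3}a^{2}b - 2a^{2} + ab - 3b^{2} - 2b + 2, LT = a^{2}b.
f_2 = -4ab, LT = ab.

S(f_1,f_2): lcm = a^{2}b. S = \tfrac{3}{2}a^{2} - \tfrac{3}{4}ab + \tfrac{9}{4}b^{2} + \tfrac{3}{2}b - \tfrac{3}{2}.
  leading term a^{2}: no divisor's leading term divides it; move \tfrac{3}{2}a^{2} to the remainder.
  leading term ab: subtract (\tfrac{3}{16})·f_2 from -\tfrac{3}{4}ab + \tfrac{9}{4}b^{2} + \tfrac{3}{2}b - \tfrac{3}{2} → \tfrac{9}{4}b^{2} + \tfrac{3}{2}b - \tfrac{3}{2}
  leading term b^{2}: no divisor's leading term divides it; move \tfrac{9}{4}b^{2} to the remainder.
  leading term b: no divisor's leading term divides it; move \tfrac{3}{2}b to the remainder.
  leading term 1: no divisor's leading term divides it; move -\tfrac{3}{2} to the remainder.
  remainder \tfrac{3}{2}a^{2} + \tfrac{9}{4}b^{2} + \tfrac{3}{2}b - \tfrac{3}{2} ≠ 0; add g_3 = \tfrac{3}{2}a^{2} + \tfrac{9}{4}b^{2} + \tfrac{3}{2}b - \tfrac{3}{2} to the basis.

S(f_1,g_3): lcm = a^{2}b. S = \tfrac{3}{2}a^{2} - \tfrac{3}{4}ab - \tfrac{3}{2}b^{3} + \tfrac{5}{4}b^{2} + \tfrac{5}{2}b - \tfrac{3}{2}.
  leading term a^{2}: subtract (1)·g_3 from \tfrac{3}{2}a^{2} - \tfrac{3}{4}ab - \tfrac{3}{2}b^{3} + \tfrac{5}{4}b^{2} + \tfrac{5}{2}b - \tfrac{3}{2} → -\tfrac{3}{4}ab - \tfrac{3}{2}b^{3} - b^{2} + b
  leading term ab: subtract (\tfrac{3}{16})·f_2 from -\tfrac{3}{4}ab - \tfrac{3}{2}b^{3} - b^{2} + b → -\tfrac{3}{2}b^{3} - b^{2} + b
  leading term b^{3}: no divisor's leading term divides it; move -\tfrac{3}{2}b^{3} to the remainder.
  leading term b^{2}: no divisor's leading term divides it; move -b^{2} to the remainder.
  leading term b: no divisor's leading term divides it; move b to the remainder.
  remainder -\tfrac{3}{2}b^{3} - b^{2} + b ≠ 0; add g_4 = -\tfrac{3}{2}b^{3} - b^{2} + b to the basis.

The other S-polynomials (S(f_2,g_3), S(f_1,g_4), S(f_2,g_4), S(g_3,g_4)) all reduce to 0 modulo the current basis, so we have a Gröbner basis.
Inter-reduce: drop elements whose leading term is divisible by another's, tail-reduce, and make monic.

G = {a^{2} + \tfrac{3}{2}b^{2} + b - 1, ab, b^{3} + \tfrac{2}{3}b^{2} - \tfrac{2}{3}b}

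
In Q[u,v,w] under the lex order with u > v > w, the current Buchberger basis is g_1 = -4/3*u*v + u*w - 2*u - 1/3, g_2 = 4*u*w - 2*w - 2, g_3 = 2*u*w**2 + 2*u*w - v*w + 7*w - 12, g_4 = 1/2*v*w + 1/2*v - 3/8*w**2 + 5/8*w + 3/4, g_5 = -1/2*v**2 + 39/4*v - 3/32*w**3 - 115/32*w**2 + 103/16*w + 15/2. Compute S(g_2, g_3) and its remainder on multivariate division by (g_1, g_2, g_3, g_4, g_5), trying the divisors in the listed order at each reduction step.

lcm(LM(g_2), LM(g_3)) = u*w**2.
S = (lcm/LT(g_2))·g_2 − (lcm/LT(g_3))·g_3 = -u*w + 1/2*v*w - 1/2*w**2 - 4*w + 6.
Reduce S modulo (g_1, g_2, g_3, g_4, g_5) in that order:
  leading term u*w: subtract (-1/4)·g_2 from -u*w + 1/2*v*w - 1/2*w**2 - 4*w + 6 → 1/2*v*w - 1/2*w**2 - 9/2*w + 11/2
  leading term v*w: subtract (1)·g_4 from 1/2*v*w - 1/2*w**2 - 9/2*w + 11/2 → -1/2*v - 1/8*w**2 - 41/8*w + 19/4
  leading term v: no divisor's leading term divides it; move -1/2*v to the remainder.
  leading term w**2: no divisor's leading term divides it; move -1/8*w**2 to the remainder.
  leading term w: no divisor's leading term divides it; move -41/8*w to the remainder.
  leading term 1: no divisor's leading term divides it; move 19/4 to the remainder.
The remainder -1/2*v - 1/8*w**2 - 41/8*w + 19/4 is nonzero, so it would be added as the next basis element.

S(g_2, g_3) = -u*w + 1/2*v*w - 1/2*w**2 - 4*w + 6; remainder on division = -1/2*v - 1/8*w**2 - 41/8*w + 19/4.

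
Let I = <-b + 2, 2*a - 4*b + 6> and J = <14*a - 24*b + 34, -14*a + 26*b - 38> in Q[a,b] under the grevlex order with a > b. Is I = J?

Since reduced Gröbner bases are canonical representatives of ideals under a given ordering, it suffices to compute and compare them.
Buchberger on the first generating set:
f_1 = -b + 2, LT = b.
f_2 = 2*a - 4*b + 6, LT = a.

S(f_1,f_2): leading monomials are coprime, so the S-polynomial reduces to 0 (Buchberger's first criterion).
Every S-polynomial of the final basis reduces to 0, so we have a Gröbner basis.
Inter-reduce: drop elements whose leading term is divisible by another's, tail-reduce, and make monic.
Reduced Gröbner basis: {a - 1, b - 2}.

Buchberger on the second generating set:
h_1 = 14*a - 24*b + 34, LT = a.
h_2 = -14*a + 26*b - 38, LT = a.

S(h_1,h_2): lcm = a. S = 1/7*b - 2/7.
  leading term b: no divisor's leading term divides it; move 1/7*b to the remainder.
  leading term 1: no divisor's leading term divides it; move -2/7 to the remainder.
  remainder 1/7*b - 2/7 ≠ 0; add k_3 = 1/7*b - 2/7 to the basis.

S(h_1,k_3): leading monomials are coprime, so the S-polynomial reduces to 0 (Buchberger's first criterion).
S(h_2,k_3): leading monomials are coprime, so the S-polynomial reduces to 0 (Buchberger's first criterion).
Every S-polynomial of the final basis reduces to 0, so we have a Gröbner basis.
Inter-reduce: drop elements whose leading term is divisible by another's, tail-reduce, and make monic.
Reduced Gröbner basis: {a - 1, b - 2}.

The two bases agree; hence the ideals are identical.
The choice of monomial ordering does not affect the verdict — as long as both bases are computed under the same ordering, their equality decides ideal equality.

Yes, the ideals are equal.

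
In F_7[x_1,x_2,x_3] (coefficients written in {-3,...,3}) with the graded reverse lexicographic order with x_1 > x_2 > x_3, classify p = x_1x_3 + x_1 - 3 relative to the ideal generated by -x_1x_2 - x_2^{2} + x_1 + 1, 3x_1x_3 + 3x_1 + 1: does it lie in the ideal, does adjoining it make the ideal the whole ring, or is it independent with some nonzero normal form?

Adjoining x_1x_3 + x_1 - 3 makes the ideal the whole ring: the system is inconsistent.

First compute the reduced Gröbner basis of I by Buchberger's algorithm.
f_1 = -x_1x_2 - x_2^{2} + x_1 + 1, LT = x_1x_2.
f_2 = 3x_1x_3 + 3x_1 + 1, LT = x_1x_3.

S(f_1,f_2): lcm = x_1x_2x_3. S = x_2^{2}x_3 - x_1x_2 - x_1x_3 + 2x_2 - x_3.
  leading term x_2^{2}x_3: no divisor's leading term divides it; move x_2^{2}x_3 to the remainder.
  leading term x_1x_2: subtract (1)·f_1 from -x_1x_2 - x_1x_3 + 2x_2 - x_3 → x_2^{2} - x_1x_3 - x_1 + 2x_2 - x_3 - 1
  leading term x_2^{2}: no divisor's leading term divides it; move x_2^{2} to the remainder.
  leading term x_1x_3: subtract (2)·f_2 from -x_1x_3 - x_1 + 2x_2 - x_3 - 1 → 2x_2 - x_3 - 3
  leading term x_2: no divisor's leading term divides it; move 2x_2 to the remainder.
  leading term x_3: no divisor's leading term divides it; move -x_3 to the remainder.
  leading term 1: no divisor's leading term divides it; move -3 to the remainder.
  remainder x_2^{2}x_3 + x_2^{2} + 2x_2 - x_3 - 3 ≠ 0; add h_3 = x_2^{2}x_3 + x_2^{2} + 2x_2 - x_3 - 3 to the basis.

The other S-polynomials (S(f_1,h_3), S(f_2,h_3)) all reduce to 0 modulo the current basis, so we have a Gröbner basis.
Inter-reduce: drop elements whose leading term is divisible by another's, tail-reduce, and make monic.
Reduced Gröbner basis: {x_2^{2}x_3 + x_2^{2} + 2x_2 - x_3 - 3, x_1x_2 + x_2^{2} - x_1 - 1, x_1x_3 + x_1 - 2}.
Label its elements g_1 = x_2^{2}x_3 + x_2^{2} + 2x_2 - x_3 - 3, g_2 = x_1x_2 + x_2^{2} - x_1 - 1, g_3 = x_1x_3 + x_1 - 2.

Reduce p = x_1x_3 + x_1 - 3 modulo G:
  leading term x_1x_3: subtract (1)·g_3 from x_1x_3 + x_1 - 3 → -1
  leading term 1: no divisor's leading term divides it; move -1 to the remainder.
  normal form = -1.
The normal form is nonzero, so p ∉ I. Since p minus its normal form lies in I, I + (p) = I + (r) where r = -1; decide whether this ideal is the whole ring.
Here r = -1 is a nonzero constant, hence a unit: 1 ∈ I + (p), the Gröbner basis of I + (p) is {1}, and the enlarged system has no common solution — adjoining p is inconsistent.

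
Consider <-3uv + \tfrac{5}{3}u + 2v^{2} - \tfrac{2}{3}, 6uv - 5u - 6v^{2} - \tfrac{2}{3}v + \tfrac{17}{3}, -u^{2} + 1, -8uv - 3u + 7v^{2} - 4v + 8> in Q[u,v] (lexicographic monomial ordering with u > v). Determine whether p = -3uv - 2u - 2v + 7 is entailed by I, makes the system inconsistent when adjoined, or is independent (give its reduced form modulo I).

First compute the reduced Gröbner basis of I by Buchberger's algorithm.
f_1 = -3uv + \tfrac{5}{3}u + 2v^{2} - \tfrac{2}{3}, LT = uv.
f_2 = 6uv - 5u - 6v^{2} - \tfrac{2}{3}v + \tfrac{17}{3}, LT = uv.
f_3 = -u^{2} + 1, LT = u^{2}.
f_4 = -8uv - 3u + 7v^{2} - 4v + 8, LT = uv.

S(f_1,f_2): lcm = uv. S = \tfrac{5}{18}u + \tfrac{1}{3}v^{2} + \tfrac{1}{9}v - \tfrac{13}{18}.
  leading term u: no divisor's leading term divides it; move \tfrac{5}{18}u to the remainder.
  leading term v^{2}: no divisor's leading term divides it; move \tfrac{1}{3}v^{2} to the remainder.
  leading term v: no divisor's leading term divides it; move \tfrac{1}{9}v to the remainder.
  leading term 1: no divisor's leading term divides it; move -\tfrac{13}{18} to the remainder.
  remainder \tfrac{5}{18}u + \tfrac{1}{3}v^{2} + \tfrac{1}{9}v - \tfrac{13}{18} ≠ 0; add h_5 = \tfrac{5}{18}u + \tfrac{1}{3}v^{2} + \tfrac{1}{9}v - \tfrac{13}{18} to the basis.

S(f_1,f_3): lcm = u^{2}v. S = -\tfrac{5}{9}u^{2} - \tfrac{2}{3}uv^{2} + \tfrac{2}{9}u + v.
  leading term u^{2}: subtract (\tfrac{5}{9})·f_3 from -\tfrac{5}{9}u^{2} - \tfrac{2}{3}uv^{2} + \tfrac{2}{9}u + v → -\tfrac{2}{3}uv^{2} + \tfrac{2}{9}u + v - \tfrac{5}{9}
  leading term uv^{2}: subtract (\tfrac{2}{9}v)·f_1 from -\tfrac{2}{3}uv^{2} + \tfrac{2}{9}u + v - \tfrac{5}{9} → -\tfrac{10}{27}uv + \tfrac{2}{9}u - \tfrac{4}{9}v^{3} + \tfrac{31}{27}v - \tfrac{5}{9}
  leading term uv: subtract (\tfrac{10}{81})·f_1 from -\tfrac{10}{27}uv + \tfrac{2}{9}u - \tfrac{4}{9}v^{3} + \tfrac{31}{27}v - \tfrac{5}{9} → \tfrac{4}{243}u - \tfrac{4}{9}v^{3} - \tfrac{20}{81}v^{2} + \tfrac{31}{27}v - \tfrac{115}{243}
  leading term u: subtract (\tfrac{8}{135})·h_5 from \tfrac{4}{243}u - \tfrac{4}{9}v^{3} - \tfrac{20}{81}v^{2} + \tfrac{31}{27}v - \tfrac{115}{243} → -\tfrac{4}{9}v^{3} - \tfrac{4}{15}v^{2} + \tfrac{1387}{1215}v - \tfrac{523}{1215}
  leading term v^{3}: no divisor's leading term divides it; move -\tfrac{4}{9}v^{3} to the remainder.
  leading term v^{2}: no divisor's leading term divides it; move -\tfrac{4}{15}v^{2} to the remainder.
  leading term v: no divisor's leading term divides it; move \tfrac{1387}{1215}v to the remainder.
  leading term 1: no divisor's leading term divides it; move -\tfrac{523}{1215} to the remainder.
  remainder -\tfrac{4}{9}v^{3} - \tfrac{4}{15}v^{2} + \tfrac{1387}{1215}v - \tfrac{523}{1215} ≠ 0; add h_6 = -\tfrac{4}{9}v^{3} - \tfrac{4}{15}v^{2} + \tfrac{1387}{1215}v - \tfrac{523}{1215} to the basis.

S(f_1,f_4): lcm = uv. S = -\tfrac{67}{72}u + \tfrac{5}{24}v^{2} - \tfrac{1}{2}v + \tfrac{11}{9}.
  leading term u: subtract (-\tfrac{67}{20})·h_5 from -\tfrac{67}{72}u + \tfrac{5}{24}v^{2} - \tfrac{1}{2}v + \tfrac{11}{9} → \tfrac{53}{40}v^{2} - \tfrac{23}{180}v - \tfrac{431}{360}
  leading term v^{2}: no divisor's leading term divides it; move \tfrac{53}{40}v^{2} to the remainder.
  leading term v: no divisor's leading term divides it; move -\tfrac{23}{180}v to the remainder.
  leading term 1: no divisor's leading term divides it; move -\tfrac{431}{360} to the remainder.
  remainder \tfrac{53}{40}v^{2} - \tfrac{23}{180}v - \tfrac{431}{360} ≠ 0; add h_7 = \tfrac{53}{40}v^{2} - \tfrac{23}{180}v - \tfrac{431}{360} to the basis.

S(f_2,f_3): lcm = u^{2}v. S = -\tfrac{5}{6}u^{2} - uv^{2} - \tfrac{1}{9}uv + \tfrac{17}{18}u + v.
  leading term u^{2}: subtract (\tfrac{5}{6})·f_3 from -\tfrac{5}{6}u^{2} - uv^{2} - \tfrac{1}{9}uv + \tfrac{17}{18}u + v → -uv^{2} - \tfrac{1}{9}uv + \tfrac{17}{18}u + v - \tfrac{5}{6}
  leading term uv^{2}: subtract (\tfrac{1}{3}v)·f_1 from -uv^{2} - \tfrac{1}{9}uv + \tfrac{17}{18}u + v - \tfrac{5}{6} → -\tfrac{2}{3}uv + \tfrac{17}{18}u - \tfrac{2}{3}v^{3} + \tfrac{11}{9}v - \tfrac{5}{6}
  leading term uv: subtract (\tfrac{2}{9})·f_1 from -\tfrac{2}{3}uv + \tfrac{17}{18}u - \tfrac{2}{3}v^{3} + \tfrac{11}{9}v - \tfrac{5}{6} → \tfrac{31}{54}u - \tfrac{2}{3}v^{3} - \tfrac{4}{9}v^{2} + \tfrac{11}{9}v - \tfrac{37}{54}
  leading term u: subtract (\tfrac{31}{15})·h_5 from \tfrac{31}{54}u - \tfrac{2}{3}v^{3} - \tfrac{4}{9}v^{2} + \tfrac{11}{9}v - \tfrac{37}{54} → -\tfrac{2}{3}v^{3} - \tfrac{17}{15}v^{2} + \tfrac{134}{135}v + \tfrac{109}{135}
  leading term v^{3}: subtract (\tfrac{3}{2})·h_6 from -\tfrac{2}{3}v^{3} - \tfrac{17}{15}v^{2} + \tfrac{134}{135}v + \tfrac{109}{135} → -\tfrac{11}{15}v^{2} - \tfrac{583}{810}v + \tfrac{1177}{810}
  leading term v^{2}: subtract (-\tfrac{88}{159})·h_7 from -\tfrac{11}{15}v^{2} - \tfrac{583}{810}v + \tfrac{1177}{810} → -\tfrac{6787}{8586}v + \tfrac{6787}{8586}
  leading term v: no divisor's leading term divides it; move -\tfrac{6787}{8586}v to the remainder.
  leading term 1: no divisor's leading term divides it; move \tfrac{6787}{8586} to the remainder.
  remainder -\tfrac{6787}{8586}v + \tfrac{6787}{8586} ≠ 0; add h_8 = -\tfrac{6787}{8586}v + \tfrac{6787}{8586} to the basis.

The other S-polynomials (S(f_2,f_4), S(f_3,f_4), S(f_1,h_5), S(f_2,h_5), S(f_3,h_5), S(f_4,h_5), S(f_1,h_6), S(f_2,h_6), S(f_3,h_6), S(f_4,h_6), S(h_5,h_6), S(f_1,h_7), S(f_2,h_7), S(f_3,h_7), S(f_4,h_7), S(h_5,h_7), S(h_6,h_7), S(f_1,h_8), S(f_2,h_8), S(f_3,h_8), S(f_4,h_8), S(h_5,h_8), S(h_6,h_8), S(h_7,h_8)) all reduce to 0 modulo the current basis, so we have a Gröbner basis.
Inter-reduce: drop elements whose leading term is divisible by another's, tail-reduce, and make monic.
Reduced Gröbner basis: {u - 1, v - 1}.
Label its elements g_1 = u - 1, g_2 = v - 1.

Reduce p = -3uv - 2u - 2v + 7 modulo G:
  leading term uv: subtract (-3v)·g_1 from -3uv - 2u - 2v + 7 → -2u - 5v + 7
  leading term u: subtract (-2)·g_1 from -2u - 5v + 7 → -5v + 5
  leading term v: subtract (-5)·g_2 from -5v + 5 → 0
  normal form = 0.
Since the normal form is 0, p ∈ I.

-3uv - 2u - 2v + 7 lies in I (it reduces to 0).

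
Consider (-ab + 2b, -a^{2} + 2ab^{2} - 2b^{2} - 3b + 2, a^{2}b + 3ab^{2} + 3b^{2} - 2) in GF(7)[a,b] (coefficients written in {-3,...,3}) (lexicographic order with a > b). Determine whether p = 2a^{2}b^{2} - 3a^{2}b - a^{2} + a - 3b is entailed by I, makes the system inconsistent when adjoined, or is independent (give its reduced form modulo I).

2a^{2}b^{2} - 3a^{2}b - a^{2} + a - 3b is independent of I; its normal form modulo I is -3b - 1.

First compute the reduced Gröbner basis of I by Buchberger's algorithm.
f_1 = -ab + 2b, LT = ab.
f_2 = -a^{2} + 2ab^{2} - 2b^{2} - 3b + 2, LT = a^{2}.
f_3 = a^{2}b + 3ab^{2} + 3b^{2} - 2, LT = a^{2}b.

S(f_1,f_2): lcm = a^{2}b. S = 2ab^{3} - 2ab - 2b^{3} - 3b^{2} + 2b.
  reduce S modulo (f_1, f_2, f_3):
  remainder 2b^{3} - 3b^{2} - 2b ≠ 0; add h_4 = 2b^{3} - 3b^{2} - 2b to the basis.

S(f_1,f_3): lcm = a^{2}b. S = -3ab^{2} - 2ab - 3b^{2} + 2.
  reduce S modulo (f_1, f_2, f_3, h_4):
  remainder -2b^{2} + 3b + 2 ≠ 0; add h_5 = -2b^{2} + 3b + 2 to the basis.

S(f_1,h_5): lcm = ab^{2}. S = -2ab + a - 2b^{2}.
  reduce S modulo (f_1, f_2, f_3, h_4, h_5):
  remainder a - 2 ≠ 0; add h_6 = a - 2 to the basis.

The other S-polynomials (S(f_2,f_3), S(f_1,h_4), S(f_2,h_4), S(f_3,h_4), S(f_2,h_5), S(f_3,h_5), S(h_4,h_5), S(f_1,h_6), S(f_2,h_6), S(f_3,h_6), S(h_4,h_6), S(h_5,h_6)) all reduce to 0 modulo the current basis, so we have a Gröbner basis.
Inter-reduce: drop elements whose leading term is divisible by another's, tail-reduce, and make monic.
Reduced Gröbner basis: {a - 2, b^{2} + 2b - 1}.
Label its elements g_1 = a - 2, g_2 = b^{2} + 2b - 1.

Reduce p = 2a^{2}b^{2} - 3a^{2}b - a^{2} + a - 3b modulo G:
  leading term a^{2}b^{2}: subtract (2ab^{2})·g_1 from 2a^{2}b^{2} - 3a^{2}b - a^{2} + a - 3b → -3a^{2}b - a^{2} - 3ab^{2} + a - 3b
  leading term a^{2}b: subtract (-3ab)·g_1 from -3a^{2}b - a^{2} - 3ab^{2} + a - 3b → -a^{2} - 3ab^{2} + ab + a - 3b
  leading term a^{2}: subtract (-a)·g_1 from -a^{2} - 3ab^{2} + ab + a - 3b → -3ab^{2} + ab - a - 3b
  leading term ab^{2}: subtract (-3b^{2})·g_1 from -3ab^{2} + ab - a - 3b → ab - a + b^{2} - 3b
  leading term ab: subtract (b)·g_1 from ab - a + b^{2} - 3b → -a + b^{2} - b
  leading term a: subtract (-1)·g_1 from -a + b^{2} - b → b^{2} - b - 2
  leading term b^{2}: subtract (1)·g_2 from b^{2} - b - 2 → -3b - 1
  leading term b: no divisor's leading term divides it; move -3b to the remainder.
  leading term 1: no divisor's leading term divides it; move -1 to the remainder.
  normal form = -3b - 1.
The normal form is nonzero, so p ∉ I. Since p minus its normal form lies in I, I + (p) = I + (r) where r = -3b - 1; decide whether this ideal is the whole ring.
Run Buchberger on G together with r (pairs among the g_i already reduce to 0 since G is a Gröbner basis):
g_1 = a - 2, LT = a.
g_2 = b^{2} + 2b - 1, LT = b^{2}.
r = -3b - 1, LT = b.

The S-polynomials (S(g_1,g_2), S(g_1,r), S(g_2,r)) all reduce to 0 modulo the current basis, so we have a Gröbner basis.
Inter-reduce: drop elements whose leading term is divisible by another's, tail-reduce, and make monic.
Reduced Gröbner basis: {a - 2, b - 2}.
The reduced Gröbner basis of I + (p) is {a - 2, b - 2} ≠ {1}, a proper ideal, so the enlarged system stays consistent: p is independent of I, with normal form -3b - 1.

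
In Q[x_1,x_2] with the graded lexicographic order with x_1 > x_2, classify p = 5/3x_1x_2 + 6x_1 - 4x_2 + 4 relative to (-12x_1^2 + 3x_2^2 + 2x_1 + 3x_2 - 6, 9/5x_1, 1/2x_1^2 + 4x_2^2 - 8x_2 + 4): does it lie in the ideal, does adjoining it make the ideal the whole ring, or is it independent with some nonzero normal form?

5/3x_1x_2 + 6x_1 - 4x_2 + 4 lies in I (it reduces to 0).

First compute the reduced Gröbner basis of I by Buchberger's algorithm.
f_1 = -12x_1^2 + 3x_2^2 + 2x_1 + 3x_2 - 6, LT = x_1^2.
f_2 = 9/5x_1, LT = x_1.
f_3 = 1/2x_1^2 + 4x_2^2 - 8x_2 + 4, LT = x_1^2.

S(f_1,f_2): lcm = x_1^2. S = -1/4x_2^2 - 1/6x_1 - 1/4x_2 + 1/2.
  leading term x_2^2: no divisor's leading term divides it; move -1/4x_2^2 to the remainder.
  leading term x_1: subtract (-5/54)·f_2 from -1/6x_1 - 1/4x_2 + 1/2 → -1/4x_2 + 1/2
  leading term x_2: no divisor's leading term divides it; move -1/4x_2 to the remainder.
  leading term 1: no divisor's leading term divides it; move 1/2 to the remainder.
  remainder -1/4x_2^2 - 1/4x_2 + 1/2 ≠ 0; add h_4 = -1/4x_2^2 - 1/4x_2 + 1/2 to the basis.

S(f_1,f_3): lcm = x_1^2. S = -33/4x_2^2 - 1/6x_1 + 63/4x_2 - 15/2.
  leading term x_2^2: subtract (33)·h_4 from -33/4x_2^2 - 1/6x_1 + 63/4x_2 - 15/2 → -1/6x_1 + 24x_2 - 24
  leading term x_1: subtract (-5/54)·f_2 from -1/6x_1 + 24x_2 - 24 → 24x_2 - 24
  leading term x_2: no divisor's leading term divides it; move 24x_2 to the remainder.
  leading term 1: no divisor's leading term divides it; move -24 to the remainder.
  remainder 24x_2 - 24 ≠ 0; add h_5 = 24x_2 - 24 to the basis.

S(f_2,f_3): lcm = x_1^2. S = -8x_2^2 + 16x_2 - 8.
  leading term x_2^2: subtract (32)·h_4 from -8x_2^2 + 16x_2 - 8 → 24x_2 - 24
  leading term x_2: subtract (1)·h_5 from 24x_2 - 24 → 0
  remainder 0.

S(f_1,h_4): leading monomials are coprime, so the S-polynomial reduces to 0 (Buchberger's first criterion).
S(f_2,h_4): leading monomials are coprime, so the S-polynomial reduces to 0 (Buchberger's first criterion).
S(f_3,h_4): leading monomials are coprime, so the S-polynomial reduces to 0 (Buchberger's first criterion).
S(f_1,h_5): leading monomials are coprime, so the S-polynomial reduces to 0 (Buchberger's first criterion).
S(f_2,h_5): leading monomials are coprime, so the S-polynomial reduces to 0 (Buchberger's first criterion).
S(f_3,h_5): leading monomials are coprime, so the S-polynomial reduces to 0 (Buchberger's first criterion).
S(h_4,h_5): lcm = x_2^2. S = 2x_2 - 2.
  leading term x_2: subtract (1/12)·h_5 from 2x_2 - 2 → 0
  remainder 0.

Every S-polynomial of the final basis reduces to 0, so we have a Gröbner basis.
Inter-reduce: drop elements whose leading term is divisible by another's, tail-reduce, and make monic.
Reduced Gröbner basis: {x_1, x_2 - 1}.
Label its elements g_1 = x_1, g_2 = x_2 - 1.

Reduce p = 5/3x_1x_2 + 6x_1 - 4x_2 + 4 modulo G:
  leading term x_1x_2: subtract (5/3x_2)·g_1 from 5/3x_1x_2 + 6x_1 - 4x_2 + 4 → 6x_1 - 4x_2 + 4
  leading term x_1: subtract (6)·g_1 from 6x_1 - 4x_2 + 4 → -4x_2 + 4
  leading term x_2: subtract (-4)·g_2 from -4x_2 + 4 → 0
  normal form = 0.
Since the normal form is 0, p ∈ I.

The remainder on division by a Gröbner basis is unique — it is the normal form.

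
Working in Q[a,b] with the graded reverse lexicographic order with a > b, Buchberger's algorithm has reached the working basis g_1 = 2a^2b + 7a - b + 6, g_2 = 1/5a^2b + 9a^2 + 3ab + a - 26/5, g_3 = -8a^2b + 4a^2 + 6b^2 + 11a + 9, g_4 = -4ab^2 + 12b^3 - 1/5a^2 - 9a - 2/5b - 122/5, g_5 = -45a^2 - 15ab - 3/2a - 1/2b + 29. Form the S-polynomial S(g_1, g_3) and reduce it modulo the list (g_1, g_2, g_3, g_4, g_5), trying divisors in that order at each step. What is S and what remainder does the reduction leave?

S(g_1, g_3) = 1/2a^2 + 3/4b^2 + 39/8a - 1/2b + 33/8; remainder on division = -1/6ab + 3/4b^2 + 583/120a - 91/180b + 1601/360.

lcm(LM(g_1), LM(g_3)) = a^2b.
S = (lcm/LT(g_1))·g_1 − (lcm/LT(g_3))·g_3 = 1/2a^2 + 3/4b^2 + 39/8a - 1/2b + 33/8.
Reduce S modulo (g_1, g_2, g_3, g_4, g_5) in that order:
  leading term a^2: subtract (-1/90)·g_5 from 1/2a^2 + 3/4b^2 + 39/8a - 1/2b + 33/8 → -1/6ab + 3/4b^2 + 583/120a - 91/180b + 1601/360
  leading term ab: no divisor's leading term divides it; move -1/6ab to the remainder.
  leading term b^2: no divisor's leading term divides it; move 3/4b^2 to the remainder.
  leading term a: no divisor's leading term divides it; move 583/120a to the remainder.
  leading term b: no divisor's leading term divides it; move -91/180b to the remainder.
  leading term 1: no divisor's leading term divides it; move 1601/360 to the remainder.
The remainder -1/6ab + 3/4b^2 + 583/120a - 91/180b + 1601/360 is nonzero, so it would be added as the next basis element.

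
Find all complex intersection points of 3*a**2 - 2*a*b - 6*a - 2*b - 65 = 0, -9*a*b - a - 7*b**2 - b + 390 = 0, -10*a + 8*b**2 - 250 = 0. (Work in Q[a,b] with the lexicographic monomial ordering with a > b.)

Compute a lex Gröbner basis by Buchberger's algorithm.
f_1 = 3*a**2 - 2*a*b - 6*a - 2*b - 65, LT = a**2.
f_2 = -9*a*b - a - 7*b**2 - b + 390, LT = a*b.
f_3 = -10*a + 8*b**2 - 250, LT = a.

S(f_1,f_2): lcm = a**2*b. S = -1/9*a**2 - 13/9*a*b**2 - 19/9*a*b + 130/3*a - 2/3*b**2 - 65/3*b.
  leading term a**2: subtract (-1/27)·f_1 from -1/9*a**2 - 13/9*a*b**2 - 19/9*a*b + 130/3*a - 2/3*b**2 - 65/3*b → -13/9*a*b**2 - 59/27*a*b + 388/9*a - 2/3*b**2 - 587/27*b - 65/27
  leading term a*b**2: subtract (13/81*b)·f_2 from -13/9*a*b**2 - 59/27*a*b + 388/9*a - 2/3*b**2 - 587/27*b - 65/27 → -164/81*a*b + 388/9*a + 91/81*b**3 - 41/81*b**2 - 253/3*b - 65/27
  leading term a*b: subtract (164/729)·f_2 from -164/81*a*b + 388/9*a + 91/81*b**3 - 41/81*b**2 - 253/3*b - 65/27 → 31592/729*a + 91/81*b**3 + 779/729*b**2 - 61315/729*b - 21905/243
  leading term a: subtract (-15796/3645)·f_3 from 31592/729*a + 91/81*b**3 + 779/729*b**2 - 61315/729*b - 21905/243 → 91/81*b**3 + 43421/1215*b**2 - 61315/729*b - 855515/729
  leading term b**3: no divisor's leading term divides it; move 91/81*b**3 to the remainder.
  leading term b**2: no divisor's leading term divides it; move 43421/1215*b**2 to the remainder.
  leading term b: no divisor's leading term divides it; move -61315/729*b to the remainder.
  leading term 1: no divisor's leading term divides it; move -855515/729 to the remainder.
  remainder 91/81*b**3 + 43421/1215*b**2 - 61315/729*b - 855515/729 ≠ 0; add h_4 = 91/81*b**3 + 43421/1215*b**2 - 61315/729*b - 855515/729 to the basis.

S(f_1,f_3): lcm = a**2. S = 4/5*a*b**2 - 2/3*a*b - 27*a - 2/3*b - 65/3.
  leading term a*b**2: subtract (-4/45*b)·f_2 from 4/5*a*b**2 - 2/3*a*b - 27*a - 2/3*b - 65/3 → -34/45*a*b - 27*a - 28/45*b**3 - 4/45*b**2 + 34*b - 65/3
  leading term a*b: subtract (34/405)·f_2 from -34/45*a*b - 27*a - 28/45*b**3 - 4/45*b**2 + 34*b - 65/3 → -10901/405*a - 28/45*b**3 + 202/405*b**2 + 13804/405*b - 1469/27
  leading term a: subtract (10901/4050)·f_3 from -10901/405*a - 28/45*b**3 + 202/405*b**2 + 13804/405*b - 1469/27 → -28/45*b**3 - 14198/675*b**2 + 13804/405*b + 50098/81
  leading term b**3: subtract (-36/65)·h_4 from -28/45*b**3 - 14198/675*b**2 + 13804/405*b + 50098/81 → -242/195*b**2 - 7312/585*b - 3682/117
  leading term b**2: no divisor's leading term divides it; move -242/195*b**2 to the remainder.
  leading term b: no divisor's leading term divides it; move -7312/585*b to the remainder.
  leading term 1: no divisor's leading term divides it; move -3682/117 to the remainder.
  remainder -242/195*b**2 - 7312/585*b - 3682/117 ≠ 0; add h_5 = -242/195*b**2 - 7312/585*b - 3682/117 to the basis.

S(f_2,f_3): lcm = a*b. S = 1/9*a + 4/5*b**3 + 7/9*b**2 - 224/9*b - 130/3.
  leading term a: subtract (-1/90)·f_3 from 1/9*a + 4/5*b**3 + 7/9*b**2 - 224/9*b - 130/3 → 4/5*b**3 + 13/15*b**2 - 224/9*b - 415/9
  leading term b**3: subtract (324/455)·h_4 from 4/5*b**3 + 13/15*b**2 - 224/9*b - 415/9 → -7989/325*b**2 + 9556/273*b + 215549/273
  leading term b**2: subtract (23967/1210)·h_5 from -7989/325*b**2 + 9556/273*b + 215549/273 → 17950876/63525*b + 17950876/12705
  leading term b: no divisor's leading term divides it; move 17950876/63525*b to the remainder.
  leading term 1: no divisor's leading term divides it; move 17950876/12705 to the remainder.
  remainder 17950876/63525*b + 17950876/12705 ≠ 0; add h_6 = 17950876/63525*b + 17950876/12705 to the basis.

The other S-polynomials (S(f_1,h_4), S(f_2,h_4), S(f_3,h_4), S(f_1,h_5), S(f_2,h_5), S(f_3,h_5), S(h_4,h_5), S(f_1,h_6), S(f_2,h_6), S(f_3,h_6), S(h_4,h_6), S(h_5,h_6)) all reduce to 0 modulo the current basis, so we have a Gröbner basis.
Inter-reduce: drop elements whose leading term is divisible by another's, tail-reduce, and make monic.
Reduced Gröbner basis: {a + 5, b + 5}.

Elimination: the polynomial b + 5 lies in the elimination ideal for b, so b ∈ {-5}. For each such b, the remaining basis elements (now univariate) give the rest of the solution.
  b = -5: the earlier basis element becomes a + 5 = 0, giving a = -5 — point (-5, -5).
Substituting each solution back into the original system confirms all equations vanish.

{(-5, -5)}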